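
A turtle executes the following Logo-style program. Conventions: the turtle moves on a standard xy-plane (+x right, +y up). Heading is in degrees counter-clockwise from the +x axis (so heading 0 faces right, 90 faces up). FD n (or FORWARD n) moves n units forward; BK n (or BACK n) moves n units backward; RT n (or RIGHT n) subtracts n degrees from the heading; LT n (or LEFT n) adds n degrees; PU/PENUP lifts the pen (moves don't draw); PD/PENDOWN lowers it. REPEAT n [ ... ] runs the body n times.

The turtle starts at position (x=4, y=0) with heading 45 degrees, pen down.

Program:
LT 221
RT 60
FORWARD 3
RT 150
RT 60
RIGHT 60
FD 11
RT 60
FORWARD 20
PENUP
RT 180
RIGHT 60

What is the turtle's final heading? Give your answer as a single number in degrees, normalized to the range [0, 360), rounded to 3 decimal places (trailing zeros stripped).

Executing turtle program step by step:
Start: pos=(4,0), heading=45, pen down
LT 221: heading 45 -> 266
RT 60: heading 266 -> 206
FD 3: (4,0) -> (1.304,-1.315) [heading=206, draw]
RT 150: heading 206 -> 56
RT 60: heading 56 -> 356
RT 60: heading 356 -> 296
FD 11: (1.304,-1.315) -> (6.126,-11.202) [heading=296, draw]
RT 60: heading 296 -> 236
FD 20: (6.126,-11.202) -> (-5.058,-27.783) [heading=236, draw]
PU: pen up
RT 180: heading 236 -> 56
RT 60: heading 56 -> 356
Final: pos=(-5.058,-27.783), heading=356, 3 segment(s) drawn

Answer: 356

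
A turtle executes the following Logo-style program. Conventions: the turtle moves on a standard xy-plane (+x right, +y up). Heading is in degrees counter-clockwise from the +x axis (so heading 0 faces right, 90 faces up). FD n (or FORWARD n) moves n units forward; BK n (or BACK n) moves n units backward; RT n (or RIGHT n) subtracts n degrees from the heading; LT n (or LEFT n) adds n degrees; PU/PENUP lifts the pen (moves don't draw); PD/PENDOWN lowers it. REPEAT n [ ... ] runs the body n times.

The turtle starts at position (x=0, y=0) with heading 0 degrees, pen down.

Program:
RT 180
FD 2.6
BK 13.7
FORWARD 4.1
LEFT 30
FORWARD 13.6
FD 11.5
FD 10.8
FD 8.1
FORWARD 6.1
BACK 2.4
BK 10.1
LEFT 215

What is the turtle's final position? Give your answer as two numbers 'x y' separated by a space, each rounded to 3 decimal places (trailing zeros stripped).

Answer: -25.563 -18.8

Derivation:
Executing turtle program step by step:
Start: pos=(0,0), heading=0, pen down
RT 180: heading 0 -> 180
FD 2.6: (0,0) -> (-2.6,0) [heading=180, draw]
BK 13.7: (-2.6,0) -> (11.1,0) [heading=180, draw]
FD 4.1: (11.1,0) -> (7,0) [heading=180, draw]
LT 30: heading 180 -> 210
FD 13.6: (7,0) -> (-4.778,-6.8) [heading=210, draw]
FD 11.5: (-4.778,-6.8) -> (-14.737,-12.55) [heading=210, draw]
FD 10.8: (-14.737,-12.55) -> (-24.09,-17.95) [heading=210, draw]
FD 8.1: (-24.09,-17.95) -> (-31.105,-22) [heading=210, draw]
FD 6.1: (-31.105,-22) -> (-36.388,-25.05) [heading=210, draw]
BK 2.4: (-36.388,-25.05) -> (-34.309,-23.85) [heading=210, draw]
BK 10.1: (-34.309,-23.85) -> (-25.563,-18.8) [heading=210, draw]
LT 215: heading 210 -> 65
Final: pos=(-25.563,-18.8), heading=65, 10 segment(s) drawn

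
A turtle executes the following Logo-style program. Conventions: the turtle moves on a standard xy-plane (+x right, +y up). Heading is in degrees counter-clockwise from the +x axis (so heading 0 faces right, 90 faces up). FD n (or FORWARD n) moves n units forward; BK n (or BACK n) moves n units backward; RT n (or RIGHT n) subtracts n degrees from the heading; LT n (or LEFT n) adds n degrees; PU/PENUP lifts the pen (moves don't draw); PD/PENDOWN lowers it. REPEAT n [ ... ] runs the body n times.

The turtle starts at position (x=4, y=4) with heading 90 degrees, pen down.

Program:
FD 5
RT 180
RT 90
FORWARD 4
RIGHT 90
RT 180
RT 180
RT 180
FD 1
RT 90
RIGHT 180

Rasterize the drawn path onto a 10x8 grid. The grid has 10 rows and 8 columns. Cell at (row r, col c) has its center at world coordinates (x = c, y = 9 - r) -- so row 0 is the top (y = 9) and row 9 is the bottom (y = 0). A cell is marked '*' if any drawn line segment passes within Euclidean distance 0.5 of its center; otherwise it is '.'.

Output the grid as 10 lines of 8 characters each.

Answer: *****...
*...*...
....*...
....*...
....*...
....*...
........
........
........
........

Derivation:
Segment 0: (4,4) -> (4,9)
Segment 1: (4,9) -> (0,9)
Segment 2: (0,9) -> (0,8)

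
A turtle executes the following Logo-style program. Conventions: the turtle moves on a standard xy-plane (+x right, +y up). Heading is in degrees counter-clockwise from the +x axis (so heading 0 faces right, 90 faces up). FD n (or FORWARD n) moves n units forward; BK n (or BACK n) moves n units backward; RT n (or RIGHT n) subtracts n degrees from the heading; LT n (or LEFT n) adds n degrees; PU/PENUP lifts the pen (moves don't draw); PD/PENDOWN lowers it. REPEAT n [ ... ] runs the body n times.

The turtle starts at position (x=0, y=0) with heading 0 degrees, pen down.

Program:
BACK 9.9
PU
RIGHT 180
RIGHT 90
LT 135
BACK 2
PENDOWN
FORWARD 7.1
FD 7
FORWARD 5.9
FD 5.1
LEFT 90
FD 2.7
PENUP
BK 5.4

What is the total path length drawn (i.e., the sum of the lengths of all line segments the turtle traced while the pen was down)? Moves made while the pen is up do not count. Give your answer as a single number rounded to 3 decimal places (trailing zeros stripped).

Answer: 37.7

Derivation:
Executing turtle program step by step:
Start: pos=(0,0), heading=0, pen down
BK 9.9: (0,0) -> (-9.9,0) [heading=0, draw]
PU: pen up
RT 180: heading 0 -> 180
RT 90: heading 180 -> 90
LT 135: heading 90 -> 225
BK 2: (-9.9,0) -> (-8.486,1.414) [heading=225, move]
PD: pen down
FD 7.1: (-8.486,1.414) -> (-13.506,-3.606) [heading=225, draw]
FD 7: (-13.506,-3.606) -> (-18.456,-8.556) [heading=225, draw]
FD 5.9: (-18.456,-8.556) -> (-22.628,-12.728) [heading=225, draw]
FD 5.1: (-22.628,-12.728) -> (-26.234,-16.334) [heading=225, draw]
LT 90: heading 225 -> 315
FD 2.7: (-26.234,-16.334) -> (-24.325,-18.243) [heading=315, draw]
PU: pen up
BK 5.4: (-24.325,-18.243) -> (-28.143,-14.425) [heading=315, move]
Final: pos=(-28.143,-14.425), heading=315, 6 segment(s) drawn

Segment lengths:
  seg 1: (0,0) -> (-9.9,0), length = 9.9
  seg 2: (-8.486,1.414) -> (-13.506,-3.606), length = 7.1
  seg 3: (-13.506,-3.606) -> (-18.456,-8.556), length = 7
  seg 4: (-18.456,-8.556) -> (-22.628,-12.728), length = 5.9
  seg 5: (-22.628,-12.728) -> (-26.234,-16.334), length = 5.1
  seg 6: (-26.234,-16.334) -> (-24.325,-18.243), length = 2.7
Total = 37.7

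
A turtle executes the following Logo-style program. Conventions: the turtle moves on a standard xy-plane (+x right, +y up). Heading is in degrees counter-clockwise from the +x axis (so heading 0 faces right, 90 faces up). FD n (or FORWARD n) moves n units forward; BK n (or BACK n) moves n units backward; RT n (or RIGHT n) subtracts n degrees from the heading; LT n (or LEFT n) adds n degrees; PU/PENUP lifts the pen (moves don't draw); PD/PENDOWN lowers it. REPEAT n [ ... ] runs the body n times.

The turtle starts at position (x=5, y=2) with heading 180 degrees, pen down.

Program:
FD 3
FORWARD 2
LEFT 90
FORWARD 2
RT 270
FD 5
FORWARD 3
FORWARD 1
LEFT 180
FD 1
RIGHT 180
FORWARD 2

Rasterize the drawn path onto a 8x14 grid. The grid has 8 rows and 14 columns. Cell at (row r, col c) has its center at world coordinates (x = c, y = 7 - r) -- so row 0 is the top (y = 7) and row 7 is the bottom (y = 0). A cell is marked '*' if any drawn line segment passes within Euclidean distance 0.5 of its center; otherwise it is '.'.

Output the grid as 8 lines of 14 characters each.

Answer: ..............
..............
..............
..............
..............
******........
*.............
***********...

Derivation:
Segment 0: (5,2) -> (2,2)
Segment 1: (2,2) -> (0,2)
Segment 2: (0,2) -> (-0,0)
Segment 3: (-0,0) -> (5,0)
Segment 4: (5,0) -> (8,0)
Segment 5: (8,0) -> (9,0)
Segment 6: (9,0) -> (8,0)
Segment 7: (8,0) -> (10,0)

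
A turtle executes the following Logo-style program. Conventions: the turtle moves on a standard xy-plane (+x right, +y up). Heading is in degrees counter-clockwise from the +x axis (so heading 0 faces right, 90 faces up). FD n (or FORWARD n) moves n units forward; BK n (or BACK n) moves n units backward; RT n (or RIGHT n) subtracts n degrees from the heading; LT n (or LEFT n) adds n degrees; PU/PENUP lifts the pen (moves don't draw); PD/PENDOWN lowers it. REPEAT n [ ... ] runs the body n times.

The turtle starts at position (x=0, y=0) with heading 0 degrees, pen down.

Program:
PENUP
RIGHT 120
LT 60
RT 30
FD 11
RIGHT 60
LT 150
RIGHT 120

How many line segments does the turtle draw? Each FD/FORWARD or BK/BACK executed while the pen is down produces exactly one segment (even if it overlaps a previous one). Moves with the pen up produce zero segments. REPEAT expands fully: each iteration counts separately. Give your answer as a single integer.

Executing turtle program step by step:
Start: pos=(0,0), heading=0, pen down
PU: pen up
RT 120: heading 0 -> 240
LT 60: heading 240 -> 300
RT 30: heading 300 -> 270
FD 11: (0,0) -> (0,-11) [heading=270, move]
RT 60: heading 270 -> 210
LT 150: heading 210 -> 0
RT 120: heading 0 -> 240
Final: pos=(0,-11), heading=240, 0 segment(s) drawn
Segments drawn: 0

Answer: 0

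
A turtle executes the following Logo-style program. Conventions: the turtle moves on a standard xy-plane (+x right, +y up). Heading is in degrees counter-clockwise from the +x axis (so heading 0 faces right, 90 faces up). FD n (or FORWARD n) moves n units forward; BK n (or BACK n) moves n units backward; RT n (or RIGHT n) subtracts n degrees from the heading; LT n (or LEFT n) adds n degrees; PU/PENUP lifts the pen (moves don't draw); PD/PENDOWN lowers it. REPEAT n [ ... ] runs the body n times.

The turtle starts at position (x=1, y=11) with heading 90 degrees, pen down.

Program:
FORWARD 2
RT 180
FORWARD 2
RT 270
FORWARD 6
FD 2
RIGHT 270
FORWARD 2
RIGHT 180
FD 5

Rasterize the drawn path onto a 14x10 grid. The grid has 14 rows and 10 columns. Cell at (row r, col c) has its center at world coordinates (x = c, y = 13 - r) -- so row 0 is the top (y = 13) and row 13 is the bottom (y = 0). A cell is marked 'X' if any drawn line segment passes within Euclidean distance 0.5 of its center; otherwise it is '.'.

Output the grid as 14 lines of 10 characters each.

Segment 0: (1,11) -> (1,13)
Segment 1: (1,13) -> (1,11)
Segment 2: (1,11) -> (7,11)
Segment 3: (7,11) -> (9,11)
Segment 4: (9,11) -> (9,13)
Segment 5: (9,13) -> (9,8)

Answer: .X.......X
.X.......X
.XXXXXXXXX
.........X
.........X
.........X
..........
..........
..........
..........
..........
..........
..........
..........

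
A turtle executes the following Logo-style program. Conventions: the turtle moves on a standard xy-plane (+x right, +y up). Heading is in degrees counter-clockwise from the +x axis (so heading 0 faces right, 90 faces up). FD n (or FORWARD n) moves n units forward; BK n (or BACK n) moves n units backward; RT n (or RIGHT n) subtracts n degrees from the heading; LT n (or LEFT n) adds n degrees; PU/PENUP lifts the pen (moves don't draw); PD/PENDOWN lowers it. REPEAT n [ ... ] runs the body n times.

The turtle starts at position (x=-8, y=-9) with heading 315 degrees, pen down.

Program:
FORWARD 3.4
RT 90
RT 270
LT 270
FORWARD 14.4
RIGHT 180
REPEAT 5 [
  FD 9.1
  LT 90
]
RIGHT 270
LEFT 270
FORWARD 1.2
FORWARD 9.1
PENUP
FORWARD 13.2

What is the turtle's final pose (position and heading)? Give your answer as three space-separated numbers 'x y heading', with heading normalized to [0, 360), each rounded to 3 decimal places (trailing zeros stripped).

Executing turtle program step by step:
Start: pos=(-8,-9), heading=315, pen down
FD 3.4: (-8,-9) -> (-5.596,-11.404) [heading=315, draw]
RT 90: heading 315 -> 225
RT 270: heading 225 -> 315
LT 270: heading 315 -> 225
FD 14.4: (-5.596,-11.404) -> (-15.778,-21.587) [heading=225, draw]
RT 180: heading 225 -> 45
REPEAT 5 [
  -- iteration 1/5 --
  FD 9.1: (-15.778,-21.587) -> (-9.344,-15.152) [heading=45, draw]
  LT 90: heading 45 -> 135
  -- iteration 2/5 --
  FD 9.1: (-9.344,-15.152) -> (-15.778,-8.717) [heading=135, draw]
  LT 90: heading 135 -> 225
  -- iteration 3/5 --
  FD 9.1: (-15.778,-8.717) -> (-22.213,-15.152) [heading=225, draw]
  LT 90: heading 225 -> 315
  -- iteration 4/5 --
  FD 9.1: (-22.213,-15.152) -> (-15.778,-21.587) [heading=315, draw]
  LT 90: heading 315 -> 45
  -- iteration 5/5 --
  FD 9.1: (-15.778,-21.587) -> (-9.344,-15.152) [heading=45, draw]
  LT 90: heading 45 -> 135
]
RT 270: heading 135 -> 225
LT 270: heading 225 -> 135
FD 1.2: (-9.344,-15.152) -> (-10.192,-14.303) [heading=135, draw]
FD 9.1: (-10.192,-14.303) -> (-16.627,-7.869) [heading=135, draw]
PU: pen up
FD 13.2: (-16.627,-7.869) -> (-25.961,1.465) [heading=135, move]
Final: pos=(-25.961,1.465), heading=135, 9 segment(s) drawn

Answer: -25.961 1.465 135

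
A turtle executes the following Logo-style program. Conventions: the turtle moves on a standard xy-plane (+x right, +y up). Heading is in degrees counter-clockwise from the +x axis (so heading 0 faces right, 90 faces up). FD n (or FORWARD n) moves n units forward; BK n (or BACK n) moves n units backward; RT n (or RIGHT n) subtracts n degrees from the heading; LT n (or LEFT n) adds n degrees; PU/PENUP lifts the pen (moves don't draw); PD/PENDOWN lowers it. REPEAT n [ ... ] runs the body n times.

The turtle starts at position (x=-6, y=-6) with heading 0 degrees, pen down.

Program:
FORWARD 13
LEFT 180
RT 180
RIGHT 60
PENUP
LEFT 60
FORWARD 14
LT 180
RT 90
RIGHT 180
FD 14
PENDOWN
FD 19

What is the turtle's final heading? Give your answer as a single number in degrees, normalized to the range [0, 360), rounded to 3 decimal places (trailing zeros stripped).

Executing turtle program step by step:
Start: pos=(-6,-6), heading=0, pen down
FD 13: (-6,-6) -> (7,-6) [heading=0, draw]
LT 180: heading 0 -> 180
RT 180: heading 180 -> 0
RT 60: heading 0 -> 300
PU: pen up
LT 60: heading 300 -> 0
FD 14: (7,-6) -> (21,-6) [heading=0, move]
LT 180: heading 0 -> 180
RT 90: heading 180 -> 90
RT 180: heading 90 -> 270
FD 14: (21,-6) -> (21,-20) [heading=270, move]
PD: pen down
FD 19: (21,-20) -> (21,-39) [heading=270, draw]
Final: pos=(21,-39), heading=270, 2 segment(s) drawn

Answer: 270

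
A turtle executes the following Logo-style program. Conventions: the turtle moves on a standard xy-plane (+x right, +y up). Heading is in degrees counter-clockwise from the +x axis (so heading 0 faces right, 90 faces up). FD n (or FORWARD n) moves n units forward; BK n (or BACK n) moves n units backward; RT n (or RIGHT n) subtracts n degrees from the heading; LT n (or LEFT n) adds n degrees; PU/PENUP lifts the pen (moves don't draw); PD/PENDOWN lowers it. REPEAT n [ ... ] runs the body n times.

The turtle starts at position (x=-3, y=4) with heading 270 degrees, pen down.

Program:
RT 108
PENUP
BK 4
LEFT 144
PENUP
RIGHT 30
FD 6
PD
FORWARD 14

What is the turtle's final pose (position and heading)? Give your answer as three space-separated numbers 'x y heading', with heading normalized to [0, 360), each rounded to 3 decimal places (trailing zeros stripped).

Executing turtle program step by step:
Start: pos=(-3,4), heading=270, pen down
RT 108: heading 270 -> 162
PU: pen up
BK 4: (-3,4) -> (0.804,2.764) [heading=162, move]
LT 144: heading 162 -> 306
PU: pen up
RT 30: heading 306 -> 276
FD 6: (0.804,2.764) -> (1.431,-3.203) [heading=276, move]
PD: pen down
FD 14: (1.431,-3.203) -> (2.895,-17.127) [heading=276, draw]
Final: pos=(2.895,-17.127), heading=276, 1 segment(s) drawn

Answer: 2.895 -17.127 276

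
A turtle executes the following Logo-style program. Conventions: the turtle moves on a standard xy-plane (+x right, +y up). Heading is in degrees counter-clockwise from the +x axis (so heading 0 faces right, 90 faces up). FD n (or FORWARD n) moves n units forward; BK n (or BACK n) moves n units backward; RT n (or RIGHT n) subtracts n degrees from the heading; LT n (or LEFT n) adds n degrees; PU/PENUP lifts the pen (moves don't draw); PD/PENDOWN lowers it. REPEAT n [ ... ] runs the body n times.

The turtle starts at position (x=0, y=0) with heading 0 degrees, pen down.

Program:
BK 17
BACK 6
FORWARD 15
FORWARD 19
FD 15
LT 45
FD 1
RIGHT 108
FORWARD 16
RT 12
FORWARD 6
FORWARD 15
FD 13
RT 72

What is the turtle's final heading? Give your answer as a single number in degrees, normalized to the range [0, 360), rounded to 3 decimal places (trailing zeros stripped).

Answer: 213

Derivation:
Executing turtle program step by step:
Start: pos=(0,0), heading=0, pen down
BK 17: (0,0) -> (-17,0) [heading=0, draw]
BK 6: (-17,0) -> (-23,0) [heading=0, draw]
FD 15: (-23,0) -> (-8,0) [heading=0, draw]
FD 19: (-8,0) -> (11,0) [heading=0, draw]
FD 15: (11,0) -> (26,0) [heading=0, draw]
LT 45: heading 0 -> 45
FD 1: (26,0) -> (26.707,0.707) [heading=45, draw]
RT 108: heading 45 -> 297
FD 16: (26.707,0.707) -> (33.971,-13.549) [heading=297, draw]
RT 12: heading 297 -> 285
FD 6: (33.971,-13.549) -> (35.524,-19.345) [heading=285, draw]
FD 15: (35.524,-19.345) -> (39.406,-33.833) [heading=285, draw]
FD 13: (39.406,-33.833) -> (42.771,-46.39) [heading=285, draw]
RT 72: heading 285 -> 213
Final: pos=(42.771,-46.39), heading=213, 10 segment(s) drawn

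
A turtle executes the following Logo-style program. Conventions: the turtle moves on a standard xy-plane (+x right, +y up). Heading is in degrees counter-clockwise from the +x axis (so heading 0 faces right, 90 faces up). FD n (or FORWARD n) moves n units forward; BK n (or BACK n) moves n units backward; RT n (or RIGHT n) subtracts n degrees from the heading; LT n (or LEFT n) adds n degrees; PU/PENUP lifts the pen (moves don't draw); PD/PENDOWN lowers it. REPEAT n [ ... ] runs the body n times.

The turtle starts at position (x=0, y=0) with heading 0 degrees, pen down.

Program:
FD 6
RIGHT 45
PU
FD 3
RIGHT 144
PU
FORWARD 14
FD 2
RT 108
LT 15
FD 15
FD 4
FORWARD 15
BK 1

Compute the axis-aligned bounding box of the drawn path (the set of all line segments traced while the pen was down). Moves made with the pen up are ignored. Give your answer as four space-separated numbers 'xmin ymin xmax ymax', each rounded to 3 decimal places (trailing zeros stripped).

Executing turtle program step by step:
Start: pos=(0,0), heading=0, pen down
FD 6: (0,0) -> (6,0) [heading=0, draw]
RT 45: heading 0 -> 315
PU: pen up
FD 3: (6,0) -> (8.121,-2.121) [heading=315, move]
RT 144: heading 315 -> 171
PU: pen up
FD 14: (8.121,-2.121) -> (-5.706,0.069) [heading=171, move]
FD 2: (-5.706,0.069) -> (-7.682,0.382) [heading=171, move]
RT 108: heading 171 -> 63
LT 15: heading 63 -> 78
FD 15: (-7.682,0.382) -> (-4.563,15.054) [heading=78, move]
FD 4: (-4.563,15.054) -> (-3.731,18.966) [heading=78, move]
FD 15: (-3.731,18.966) -> (-0.613,33.639) [heading=78, move]
BK 1: (-0.613,33.639) -> (-0.821,32.661) [heading=78, move]
Final: pos=(-0.821,32.661), heading=78, 1 segment(s) drawn

Segment endpoints: x in {0, 6}, y in {0}
xmin=0, ymin=0, xmax=6, ymax=0

Answer: 0 0 6 0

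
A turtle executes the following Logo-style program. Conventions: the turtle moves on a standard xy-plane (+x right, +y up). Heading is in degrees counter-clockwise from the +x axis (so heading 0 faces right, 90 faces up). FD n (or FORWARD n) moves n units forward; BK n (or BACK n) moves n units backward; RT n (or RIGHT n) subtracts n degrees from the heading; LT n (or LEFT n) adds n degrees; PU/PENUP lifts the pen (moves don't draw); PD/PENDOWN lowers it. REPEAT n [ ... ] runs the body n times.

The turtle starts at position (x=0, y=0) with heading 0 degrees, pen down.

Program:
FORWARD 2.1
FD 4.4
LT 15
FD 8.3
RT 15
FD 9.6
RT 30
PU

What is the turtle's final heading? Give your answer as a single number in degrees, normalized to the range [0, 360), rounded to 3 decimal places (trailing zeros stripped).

Answer: 330

Derivation:
Executing turtle program step by step:
Start: pos=(0,0), heading=0, pen down
FD 2.1: (0,0) -> (2.1,0) [heading=0, draw]
FD 4.4: (2.1,0) -> (6.5,0) [heading=0, draw]
LT 15: heading 0 -> 15
FD 8.3: (6.5,0) -> (14.517,2.148) [heading=15, draw]
RT 15: heading 15 -> 0
FD 9.6: (14.517,2.148) -> (24.117,2.148) [heading=0, draw]
RT 30: heading 0 -> 330
PU: pen up
Final: pos=(24.117,2.148), heading=330, 4 segment(s) drawn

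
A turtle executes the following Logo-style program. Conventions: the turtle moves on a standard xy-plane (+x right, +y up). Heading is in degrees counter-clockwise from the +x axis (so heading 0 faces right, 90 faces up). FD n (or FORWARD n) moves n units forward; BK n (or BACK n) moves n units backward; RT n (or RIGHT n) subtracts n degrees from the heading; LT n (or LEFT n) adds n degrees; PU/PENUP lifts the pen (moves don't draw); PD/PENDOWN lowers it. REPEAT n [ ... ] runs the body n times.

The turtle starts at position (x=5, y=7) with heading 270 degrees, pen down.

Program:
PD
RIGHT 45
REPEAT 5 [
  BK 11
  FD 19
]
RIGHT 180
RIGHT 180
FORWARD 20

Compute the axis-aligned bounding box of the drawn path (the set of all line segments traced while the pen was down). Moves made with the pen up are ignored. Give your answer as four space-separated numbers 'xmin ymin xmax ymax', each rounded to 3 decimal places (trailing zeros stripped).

Answer: -37.426 -35.426 12.778 14.778

Derivation:
Executing turtle program step by step:
Start: pos=(5,7), heading=270, pen down
PD: pen down
RT 45: heading 270 -> 225
REPEAT 5 [
  -- iteration 1/5 --
  BK 11: (5,7) -> (12.778,14.778) [heading=225, draw]
  FD 19: (12.778,14.778) -> (-0.657,1.343) [heading=225, draw]
  -- iteration 2/5 --
  BK 11: (-0.657,1.343) -> (7.121,9.121) [heading=225, draw]
  FD 19: (7.121,9.121) -> (-6.314,-4.314) [heading=225, draw]
  -- iteration 3/5 --
  BK 11: (-6.314,-4.314) -> (1.464,3.464) [heading=225, draw]
  FD 19: (1.464,3.464) -> (-11.971,-9.971) [heading=225, draw]
  -- iteration 4/5 --
  BK 11: (-11.971,-9.971) -> (-4.192,-2.192) [heading=225, draw]
  FD 19: (-4.192,-2.192) -> (-17.627,-15.627) [heading=225, draw]
  -- iteration 5/5 --
  BK 11: (-17.627,-15.627) -> (-9.849,-7.849) [heading=225, draw]
  FD 19: (-9.849,-7.849) -> (-23.284,-21.284) [heading=225, draw]
]
RT 180: heading 225 -> 45
RT 180: heading 45 -> 225
FD 20: (-23.284,-21.284) -> (-37.426,-35.426) [heading=225, draw]
Final: pos=(-37.426,-35.426), heading=225, 11 segment(s) drawn

Segment endpoints: x in {-37.426, -23.284, -17.627, -11.971, -9.849, -6.314, -4.192, -0.657, 1.464, 5, 7.121, 12.778}, y in {-35.426, -21.284, -15.627, -9.971, -7.849, -4.314, -2.192, 1.343, 3.464, 7, 9.121, 14.778}
xmin=-37.426, ymin=-35.426, xmax=12.778, ymax=14.778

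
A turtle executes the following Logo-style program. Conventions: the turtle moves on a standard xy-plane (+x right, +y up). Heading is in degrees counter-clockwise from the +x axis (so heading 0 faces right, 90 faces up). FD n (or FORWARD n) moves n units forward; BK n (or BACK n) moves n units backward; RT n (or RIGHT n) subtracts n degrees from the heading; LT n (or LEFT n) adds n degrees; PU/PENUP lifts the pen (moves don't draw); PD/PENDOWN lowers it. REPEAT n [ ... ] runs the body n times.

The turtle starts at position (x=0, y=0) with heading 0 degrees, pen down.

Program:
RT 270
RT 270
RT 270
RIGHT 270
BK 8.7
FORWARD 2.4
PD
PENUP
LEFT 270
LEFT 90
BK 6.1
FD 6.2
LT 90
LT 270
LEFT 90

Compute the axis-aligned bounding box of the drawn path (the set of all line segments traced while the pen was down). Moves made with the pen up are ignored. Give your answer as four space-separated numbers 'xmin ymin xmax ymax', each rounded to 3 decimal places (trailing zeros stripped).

Executing turtle program step by step:
Start: pos=(0,0), heading=0, pen down
RT 270: heading 0 -> 90
RT 270: heading 90 -> 180
RT 270: heading 180 -> 270
RT 270: heading 270 -> 0
BK 8.7: (0,0) -> (-8.7,0) [heading=0, draw]
FD 2.4: (-8.7,0) -> (-6.3,0) [heading=0, draw]
PD: pen down
PU: pen up
LT 270: heading 0 -> 270
LT 90: heading 270 -> 0
BK 6.1: (-6.3,0) -> (-12.4,0) [heading=0, move]
FD 6.2: (-12.4,0) -> (-6.2,0) [heading=0, move]
LT 90: heading 0 -> 90
LT 270: heading 90 -> 0
LT 90: heading 0 -> 90
Final: pos=(-6.2,0), heading=90, 2 segment(s) drawn

Segment endpoints: x in {-8.7, -6.3, 0}, y in {0, 0, 0}
xmin=-8.7, ymin=0, xmax=0, ymax=0

Answer: -8.7 0 0 0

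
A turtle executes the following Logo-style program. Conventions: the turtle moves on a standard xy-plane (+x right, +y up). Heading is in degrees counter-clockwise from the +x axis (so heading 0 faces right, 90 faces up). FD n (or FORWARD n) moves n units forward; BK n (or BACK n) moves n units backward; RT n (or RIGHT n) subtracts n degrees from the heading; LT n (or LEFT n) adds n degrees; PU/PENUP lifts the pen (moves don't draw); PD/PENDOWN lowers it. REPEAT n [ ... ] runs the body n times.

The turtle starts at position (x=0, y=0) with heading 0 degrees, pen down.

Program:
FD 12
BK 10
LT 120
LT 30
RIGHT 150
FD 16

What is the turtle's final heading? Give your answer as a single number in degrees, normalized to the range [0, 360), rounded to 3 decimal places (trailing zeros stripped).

Executing turtle program step by step:
Start: pos=(0,0), heading=0, pen down
FD 12: (0,0) -> (12,0) [heading=0, draw]
BK 10: (12,0) -> (2,0) [heading=0, draw]
LT 120: heading 0 -> 120
LT 30: heading 120 -> 150
RT 150: heading 150 -> 0
FD 16: (2,0) -> (18,0) [heading=0, draw]
Final: pos=(18,0), heading=0, 3 segment(s) drawn

Answer: 0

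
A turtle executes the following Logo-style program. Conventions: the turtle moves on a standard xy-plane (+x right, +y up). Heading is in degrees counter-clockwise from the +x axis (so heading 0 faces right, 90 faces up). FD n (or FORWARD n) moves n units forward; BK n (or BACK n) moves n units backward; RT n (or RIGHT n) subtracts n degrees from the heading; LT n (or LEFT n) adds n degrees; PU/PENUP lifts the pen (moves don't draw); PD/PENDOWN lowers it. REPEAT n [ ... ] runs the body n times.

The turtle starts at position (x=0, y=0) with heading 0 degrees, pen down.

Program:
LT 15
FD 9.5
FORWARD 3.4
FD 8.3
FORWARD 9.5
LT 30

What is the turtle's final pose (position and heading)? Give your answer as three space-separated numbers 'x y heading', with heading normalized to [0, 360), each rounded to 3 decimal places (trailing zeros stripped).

Executing turtle program step by step:
Start: pos=(0,0), heading=0, pen down
LT 15: heading 0 -> 15
FD 9.5: (0,0) -> (9.176,2.459) [heading=15, draw]
FD 3.4: (9.176,2.459) -> (12.46,3.339) [heading=15, draw]
FD 8.3: (12.46,3.339) -> (20.478,5.487) [heading=15, draw]
FD 9.5: (20.478,5.487) -> (29.654,7.946) [heading=15, draw]
LT 30: heading 15 -> 45
Final: pos=(29.654,7.946), heading=45, 4 segment(s) drawn

Answer: 29.654 7.946 45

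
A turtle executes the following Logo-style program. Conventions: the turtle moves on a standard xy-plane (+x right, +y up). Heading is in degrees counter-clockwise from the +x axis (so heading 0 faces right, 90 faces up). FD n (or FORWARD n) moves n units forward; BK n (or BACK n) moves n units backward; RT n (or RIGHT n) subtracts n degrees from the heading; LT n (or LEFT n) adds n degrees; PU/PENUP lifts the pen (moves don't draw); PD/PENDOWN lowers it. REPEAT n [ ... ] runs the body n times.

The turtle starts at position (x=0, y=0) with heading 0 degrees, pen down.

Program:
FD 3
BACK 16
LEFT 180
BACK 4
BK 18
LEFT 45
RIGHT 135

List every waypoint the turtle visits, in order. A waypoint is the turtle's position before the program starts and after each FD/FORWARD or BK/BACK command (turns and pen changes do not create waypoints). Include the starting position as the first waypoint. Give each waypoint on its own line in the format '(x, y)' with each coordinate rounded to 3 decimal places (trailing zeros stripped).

Executing turtle program step by step:
Start: pos=(0,0), heading=0, pen down
FD 3: (0,0) -> (3,0) [heading=0, draw]
BK 16: (3,0) -> (-13,0) [heading=0, draw]
LT 180: heading 0 -> 180
BK 4: (-13,0) -> (-9,0) [heading=180, draw]
BK 18: (-9,0) -> (9,0) [heading=180, draw]
LT 45: heading 180 -> 225
RT 135: heading 225 -> 90
Final: pos=(9,0), heading=90, 4 segment(s) drawn
Waypoints (5 total):
(0, 0)
(3, 0)
(-13, 0)
(-9, 0)
(9, 0)

Answer: (0, 0)
(3, 0)
(-13, 0)
(-9, 0)
(9, 0)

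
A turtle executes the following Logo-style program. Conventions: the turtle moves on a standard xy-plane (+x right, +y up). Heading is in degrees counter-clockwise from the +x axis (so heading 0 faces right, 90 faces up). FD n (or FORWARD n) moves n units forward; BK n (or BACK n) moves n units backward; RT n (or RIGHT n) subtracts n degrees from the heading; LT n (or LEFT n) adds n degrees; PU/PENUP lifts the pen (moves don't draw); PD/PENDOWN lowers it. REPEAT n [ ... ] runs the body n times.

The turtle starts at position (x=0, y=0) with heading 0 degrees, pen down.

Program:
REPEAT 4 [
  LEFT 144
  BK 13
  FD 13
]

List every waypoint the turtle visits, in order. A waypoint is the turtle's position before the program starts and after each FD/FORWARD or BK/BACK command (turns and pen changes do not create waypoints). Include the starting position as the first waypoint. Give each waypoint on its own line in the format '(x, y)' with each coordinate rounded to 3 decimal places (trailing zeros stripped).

Executing turtle program step by step:
Start: pos=(0,0), heading=0, pen down
REPEAT 4 [
  -- iteration 1/4 --
  LT 144: heading 0 -> 144
  BK 13: (0,0) -> (10.517,-7.641) [heading=144, draw]
  FD 13: (10.517,-7.641) -> (0,0) [heading=144, draw]
  -- iteration 2/4 --
  LT 144: heading 144 -> 288
  BK 13: (0,0) -> (-4.017,12.364) [heading=288, draw]
  FD 13: (-4.017,12.364) -> (0,0) [heading=288, draw]
  -- iteration 3/4 --
  LT 144: heading 288 -> 72
  BK 13: (0,0) -> (-4.017,-12.364) [heading=72, draw]
  FD 13: (-4.017,-12.364) -> (0,0) [heading=72, draw]
  -- iteration 4/4 --
  LT 144: heading 72 -> 216
  BK 13: (0,0) -> (10.517,7.641) [heading=216, draw]
  FD 13: (10.517,7.641) -> (0,0) [heading=216, draw]
]
Final: pos=(0,0), heading=216, 8 segment(s) drawn
Waypoints (9 total):
(0, 0)
(10.517, -7.641)
(0, 0)
(-4.017, 12.364)
(0, 0)
(-4.017, -12.364)
(0, 0)
(10.517, 7.641)
(0, 0)

Answer: (0, 0)
(10.517, -7.641)
(0, 0)
(-4.017, 12.364)
(0, 0)
(-4.017, -12.364)
(0, 0)
(10.517, 7.641)
(0, 0)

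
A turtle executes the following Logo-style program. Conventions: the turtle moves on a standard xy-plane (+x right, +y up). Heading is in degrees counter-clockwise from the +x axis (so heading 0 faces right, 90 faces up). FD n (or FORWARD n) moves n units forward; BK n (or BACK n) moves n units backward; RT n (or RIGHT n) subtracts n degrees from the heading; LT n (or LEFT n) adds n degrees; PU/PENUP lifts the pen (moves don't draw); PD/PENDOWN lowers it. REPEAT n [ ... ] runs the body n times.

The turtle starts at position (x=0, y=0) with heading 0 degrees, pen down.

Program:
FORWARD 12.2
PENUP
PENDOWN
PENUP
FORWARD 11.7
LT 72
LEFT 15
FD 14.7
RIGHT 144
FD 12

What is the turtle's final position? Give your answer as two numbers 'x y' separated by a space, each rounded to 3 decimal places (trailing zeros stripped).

Executing turtle program step by step:
Start: pos=(0,0), heading=0, pen down
FD 12.2: (0,0) -> (12.2,0) [heading=0, draw]
PU: pen up
PD: pen down
PU: pen up
FD 11.7: (12.2,0) -> (23.9,0) [heading=0, move]
LT 72: heading 0 -> 72
LT 15: heading 72 -> 87
FD 14.7: (23.9,0) -> (24.669,14.68) [heading=87, move]
RT 144: heading 87 -> 303
FD 12: (24.669,14.68) -> (31.205,4.616) [heading=303, move]
Final: pos=(31.205,4.616), heading=303, 1 segment(s) drawn

Answer: 31.205 4.616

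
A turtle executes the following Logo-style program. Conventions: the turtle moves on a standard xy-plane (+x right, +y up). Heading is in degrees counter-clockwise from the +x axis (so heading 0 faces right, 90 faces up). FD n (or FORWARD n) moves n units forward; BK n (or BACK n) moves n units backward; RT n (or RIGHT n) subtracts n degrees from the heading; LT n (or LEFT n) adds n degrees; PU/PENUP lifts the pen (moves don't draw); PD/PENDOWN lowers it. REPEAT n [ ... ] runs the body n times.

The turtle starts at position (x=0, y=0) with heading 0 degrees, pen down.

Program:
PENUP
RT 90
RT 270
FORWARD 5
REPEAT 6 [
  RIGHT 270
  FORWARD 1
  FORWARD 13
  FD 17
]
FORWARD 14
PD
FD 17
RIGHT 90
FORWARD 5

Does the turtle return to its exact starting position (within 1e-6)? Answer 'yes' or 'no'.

Answer: no

Derivation:
Executing turtle program step by step:
Start: pos=(0,0), heading=0, pen down
PU: pen up
RT 90: heading 0 -> 270
RT 270: heading 270 -> 0
FD 5: (0,0) -> (5,0) [heading=0, move]
REPEAT 6 [
  -- iteration 1/6 --
  RT 270: heading 0 -> 90
  FD 1: (5,0) -> (5,1) [heading=90, move]
  FD 13: (5,1) -> (5,14) [heading=90, move]
  FD 17: (5,14) -> (5,31) [heading=90, move]
  -- iteration 2/6 --
  RT 270: heading 90 -> 180
  FD 1: (5,31) -> (4,31) [heading=180, move]
  FD 13: (4,31) -> (-9,31) [heading=180, move]
  FD 17: (-9,31) -> (-26,31) [heading=180, move]
  -- iteration 3/6 --
  RT 270: heading 180 -> 270
  FD 1: (-26,31) -> (-26,30) [heading=270, move]
  FD 13: (-26,30) -> (-26,17) [heading=270, move]
  FD 17: (-26,17) -> (-26,0) [heading=270, move]
  -- iteration 4/6 --
  RT 270: heading 270 -> 0
  FD 1: (-26,0) -> (-25,0) [heading=0, move]
  FD 13: (-25,0) -> (-12,0) [heading=0, move]
  FD 17: (-12,0) -> (5,0) [heading=0, move]
  -- iteration 5/6 --
  RT 270: heading 0 -> 90
  FD 1: (5,0) -> (5,1) [heading=90, move]
  FD 13: (5,1) -> (5,14) [heading=90, move]
  FD 17: (5,14) -> (5,31) [heading=90, move]
  -- iteration 6/6 --
  RT 270: heading 90 -> 180
  FD 1: (5,31) -> (4,31) [heading=180, move]
  FD 13: (4,31) -> (-9,31) [heading=180, move]
  FD 17: (-9,31) -> (-26,31) [heading=180, move]
]
FD 14: (-26,31) -> (-40,31) [heading=180, move]
PD: pen down
FD 17: (-40,31) -> (-57,31) [heading=180, draw]
RT 90: heading 180 -> 90
FD 5: (-57,31) -> (-57,36) [heading=90, draw]
Final: pos=(-57,36), heading=90, 2 segment(s) drawn

Start position: (0, 0)
Final position: (-57, 36)
Distance = 67.417; >= 1e-6 -> NOT closed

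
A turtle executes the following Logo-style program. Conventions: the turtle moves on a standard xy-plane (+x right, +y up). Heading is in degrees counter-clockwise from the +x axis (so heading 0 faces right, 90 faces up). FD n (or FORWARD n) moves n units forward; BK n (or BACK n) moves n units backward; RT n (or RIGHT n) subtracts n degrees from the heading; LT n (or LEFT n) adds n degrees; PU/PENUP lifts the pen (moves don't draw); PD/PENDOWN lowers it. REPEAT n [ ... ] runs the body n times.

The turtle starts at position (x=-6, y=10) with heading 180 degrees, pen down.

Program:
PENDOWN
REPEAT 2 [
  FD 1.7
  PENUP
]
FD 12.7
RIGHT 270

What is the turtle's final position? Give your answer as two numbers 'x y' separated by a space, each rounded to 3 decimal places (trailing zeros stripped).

Executing turtle program step by step:
Start: pos=(-6,10), heading=180, pen down
PD: pen down
REPEAT 2 [
  -- iteration 1/2 --
  FD 1.7: (-6,10) -> (-7.7,10) [heading=180, draw]
  PU: pen up
  -- iteration 2/2 --
  FD 1.7: (-7.7,10) -> (-9.4,10) [heading=180, move]
  PU: pen up
]
FD 12.7: (-9.4,10) -> (-22.1,10) [heading=180, move]
RT 270: heading 180 -> 270
Final: pos=(-22.1,10), heading=270, 1 segment(s) drawn

Answer: -22.1 10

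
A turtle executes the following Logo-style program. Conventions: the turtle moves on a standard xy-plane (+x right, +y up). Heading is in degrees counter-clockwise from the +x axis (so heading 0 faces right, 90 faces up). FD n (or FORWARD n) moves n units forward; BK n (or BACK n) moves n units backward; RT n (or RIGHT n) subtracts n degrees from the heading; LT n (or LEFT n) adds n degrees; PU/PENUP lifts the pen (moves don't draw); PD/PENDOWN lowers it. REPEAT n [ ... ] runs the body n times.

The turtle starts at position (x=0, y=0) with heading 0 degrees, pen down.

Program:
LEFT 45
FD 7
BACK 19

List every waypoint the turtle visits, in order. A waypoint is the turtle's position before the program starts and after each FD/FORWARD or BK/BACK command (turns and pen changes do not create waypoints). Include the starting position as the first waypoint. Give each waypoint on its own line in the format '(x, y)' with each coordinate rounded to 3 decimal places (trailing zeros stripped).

Executing turtle program step by step:
Start: pos=(0,0), heading=0, pen down
LT 45: heading 0 -> 45
FD 7: (0,0) -> (4.95,4.95) [heading=45, draw]
BK 19: (4.95,4.95) -> (-8.485,-8.485) [heading=45, draw]
Final: pos=(-8.485,-8.485), heading=45, 2 segment(s) drawn
Waypoints (3 total):
(0, 0)
(4.95, 4.95)
(-8.485, -8.485)

Answer: (0, 0)
(4.95, 4.95)
(-8.485, -8.485)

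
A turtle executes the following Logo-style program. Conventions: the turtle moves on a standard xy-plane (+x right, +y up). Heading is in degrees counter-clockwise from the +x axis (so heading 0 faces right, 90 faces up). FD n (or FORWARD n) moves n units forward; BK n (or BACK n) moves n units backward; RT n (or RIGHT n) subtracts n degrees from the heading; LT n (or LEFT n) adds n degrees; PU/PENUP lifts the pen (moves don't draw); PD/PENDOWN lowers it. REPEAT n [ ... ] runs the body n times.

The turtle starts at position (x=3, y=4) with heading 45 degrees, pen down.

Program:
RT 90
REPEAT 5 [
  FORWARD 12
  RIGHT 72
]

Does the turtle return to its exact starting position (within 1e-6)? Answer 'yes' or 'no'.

Executing turtle program step by step:
Start: pos=(3,4), heading=45, pen down
RT 90: heading 45 -> 315
REPEAT 5 [
  -- iteration 1/5 --
  FD 12: (3,4) -> (11.485,-4.485) [heading=315, draw]
  RT 72: heading 315 -> 243
  -- iteration 2/5 --
  FD 12: (11.485,-4.485) -> (6.037,-15.177) [heading=243, draw]
  RT 72: heading 243 -> 171
  -- iteration 3/5 --
  FD 12: (6.037,-15.177) -> (-5.815,-13.3) [heading=171, draw]
  RT 72: heading 171 -> 99
  -- iteration 4/5 --
  FD 12: (-5.815,-13.3) -> (-7.692,-1.448) [heading=99, draw]
  RT 72: heading 99 -> 27
  -- iteration 5/5 --
  FD 12: (-7.692,-1.448) -> (3,4) [heading=27, draw]
  RT 72: heading 27 -> 315
]
Final: pos=(3,4), heading=315, 5 segment(s) drawn

Start position: (3, 4)
Final position: (3, 4)
Distance = 0; < 1e-6 -> CLOSED

Answer: yes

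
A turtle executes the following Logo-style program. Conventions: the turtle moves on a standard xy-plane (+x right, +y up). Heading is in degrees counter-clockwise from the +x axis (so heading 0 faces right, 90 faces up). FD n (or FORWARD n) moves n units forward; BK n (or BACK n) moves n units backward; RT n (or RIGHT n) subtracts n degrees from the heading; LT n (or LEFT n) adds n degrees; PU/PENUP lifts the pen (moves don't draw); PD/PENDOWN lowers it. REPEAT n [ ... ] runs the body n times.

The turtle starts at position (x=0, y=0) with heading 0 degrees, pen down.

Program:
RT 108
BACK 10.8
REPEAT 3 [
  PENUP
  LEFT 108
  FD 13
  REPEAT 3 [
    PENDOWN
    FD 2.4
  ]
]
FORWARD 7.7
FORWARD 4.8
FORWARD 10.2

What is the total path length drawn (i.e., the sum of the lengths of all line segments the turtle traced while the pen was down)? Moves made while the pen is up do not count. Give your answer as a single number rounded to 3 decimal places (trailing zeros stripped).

Executing turtle program step by step:
Start: pos=(0,0), heading=0, pen down
RT 108: heading 0 -> 252
BK 10.8: (0,0) -> (3.337,10.271) [heading=252, draw]
REPEAT 3 [
  -- iteration 1/3 --
  PU: pen up
  LT 108: heading 252 -> 0
  FD 13: (3.337,10.271) -> (16.337,10.271) [heading=0, move]
  REPEAT 3 [
    -- iteration 1/3 --
    PD: pen down
    FD 2.4: (16.337,10.271) -> (18.737,10.271) [heading=0, draw]
    -- iteration 2/3 --
    PD: pen down
    FD 2.4: (18.737,10.271) -> (21.137,10.271) [heading=0, draw]
    -- iteration 3/3 --
    PD: pen down
    FD 2.4: (21.137,10.271) -> (23.537,10.271) [heading=0, draw]
  ]
  -- iteration 2/3 --
  PU: pen up
  LT 108: heading 0 -> 108
  FD 13: (23.537,10.271) -> (19.52,22.635) [heading=108, move]
  REPEAT 3 [
    -- iteration 1/3 --
    PD: pen down
    FD 2.4: (19.52,22.635) -> (18.779,24.918) [heading=108, draw]
    -- iteration 2/3 --
    PD: pen down
    FD 2.4: (18.779,24.918) -> (18.037,27.2) [heading=108, draw]
    -- iteration 3/3 --
    PD: pen down
    FD 2.4: (18.037,27.2) -> (17.295,29.483) [heading=108, draw]
  ]
  -- iteration 3/3 --
  PU: pen up
  LT 108: heading 108 -> 216
  FD 13: (17.295,29.483) -> (6.778,21.842) [heading=216, move]
  REPEAT 3 [
    -- iteration 1/3 --
    PD: pen down
    FD 2.4: (6.778,21.842) -> (4.836,20.431) [heading=216, draw]
    -- iteration 2/3 --
    PD: pen down
    FD 2.4: (4.836,20.431) -> (2.895,19.02) [heading=216, draw]
    -- iteration 3/3 --
    PD: pen down
    FD 2.4: (2.895,19.02) -> (0.953,17.609) [heading=216, draw]
  ]
]
FD 7.7: (0.953,17.609) -> (-5.276,13.084) [heading=216, draw]
FD 4.8: (-5.276,13.084) -> (-9.16,10.262) [heading=216, draw]
FD 10.2: (-9.16,10.262) -> (-17.412,4.267) [heading=216, draw]
Final: pos=(-17.412,4.267), heading=216, 13 segment(s) drawn

Segment lengths:
  seg 1: (0,0) -> (3.337,10.271), length = 10.8
  seg 2: (16.337,10.271) -> (18.737,10.271), length = 2.4
  seg 3: (18.737,10.271) -> (21.137,10.271), length = 2.4
  seg 4: (21.137,10.271) -> (23.537,10.271), length = 2.4
  seg 5: (19.52,22.635) -> (18.779,24.918), length = 2.4
  seg 6: (18.779,24.918) -> (18.037,27.2), length = 2.4
  seg 7: (18.037,27.2) -> (17.295,29.483), length = 2.4
  seg 8: (6.778,21.842) -> (4.836,20.431), length = 2.4
  seg 9: (4.836,20.431) -> (2.895,19.02), length = 2.4
  seg 10: (2.895,19.02) -> (0.953,17.609), length = 2.4
  seg 11: (0.953,17.609) -> (-5.276,13.084), length = 7.7
  seg 12: (-5.276,13.084) -> (-9.16,10.262), length = 4.8
  seg 13: (-9.16,10.262) -> (-17.412,4.267), length = 10.2
Total = 55.1

Answer: 55.1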